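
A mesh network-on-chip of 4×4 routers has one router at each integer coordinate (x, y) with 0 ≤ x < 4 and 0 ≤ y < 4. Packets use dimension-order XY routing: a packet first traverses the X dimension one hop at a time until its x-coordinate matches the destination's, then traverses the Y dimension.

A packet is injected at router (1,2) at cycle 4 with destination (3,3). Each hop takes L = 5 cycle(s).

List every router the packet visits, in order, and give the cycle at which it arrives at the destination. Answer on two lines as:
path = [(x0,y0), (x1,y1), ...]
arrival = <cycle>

path = [(1,2), (2,2), (3,2), (3,3)]
arrival = 19

[0] x=1 y=2 t=4
[1] x=2 y=2 t=9 →E
[2] x=3 y=2 t=14 →E
[3] x=3 y=3 t=19 →N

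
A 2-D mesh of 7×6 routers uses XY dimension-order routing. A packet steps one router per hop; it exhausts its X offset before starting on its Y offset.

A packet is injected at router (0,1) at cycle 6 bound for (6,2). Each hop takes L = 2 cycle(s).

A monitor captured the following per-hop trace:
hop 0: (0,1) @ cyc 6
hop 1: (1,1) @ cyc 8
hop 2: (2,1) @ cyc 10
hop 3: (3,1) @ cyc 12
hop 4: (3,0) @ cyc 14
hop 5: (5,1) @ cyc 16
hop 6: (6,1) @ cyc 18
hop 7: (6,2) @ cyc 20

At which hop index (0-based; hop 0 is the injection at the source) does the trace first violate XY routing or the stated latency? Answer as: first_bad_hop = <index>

check 1→ d=(1,0) cyc+2: ok
check 2→ d=(1,0) cyc+2: ok
check 3→ d=(1,0) cyc+2: ok
check 4→ d=(0,-1) cyc+2: BAD: Y-move but x=3≠6

first_bad_hop = 4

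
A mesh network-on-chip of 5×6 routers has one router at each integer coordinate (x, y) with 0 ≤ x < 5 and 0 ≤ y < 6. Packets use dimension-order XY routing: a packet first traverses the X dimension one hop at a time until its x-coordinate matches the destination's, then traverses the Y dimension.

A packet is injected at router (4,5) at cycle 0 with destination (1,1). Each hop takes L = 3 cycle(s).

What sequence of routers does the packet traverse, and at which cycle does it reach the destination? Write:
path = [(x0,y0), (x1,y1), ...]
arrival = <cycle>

path = [(4,5), (3,5), (2,5), (1,5), (1,4), (1,3), (1,2), (1,1)]
arrival = 21

[0] x=4 y=5 t=0
[1] x=3 y=5 t=3 →W
[2] x=2 y=5 t=6 →W
[3] x=1 y=5 t=9 →W
[4] x=1 y=4 t=12 →S
[5] x=1 y=3 t=15 →S
[6] x=1 y=2 t=18 →S
[7] x=1 y=1 t=21 →S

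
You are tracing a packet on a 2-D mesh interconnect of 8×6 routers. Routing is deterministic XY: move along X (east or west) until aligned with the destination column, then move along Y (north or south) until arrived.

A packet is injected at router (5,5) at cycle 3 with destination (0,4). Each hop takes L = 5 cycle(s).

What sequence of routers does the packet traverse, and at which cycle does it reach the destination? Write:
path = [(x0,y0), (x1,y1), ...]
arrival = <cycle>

path = [(5,5), (4,5), (3,5), (2,5), (1,5), (0,5), (0,4)]
arrival = 33

hop 0: (5,5) @ cyc 3
hop 1: (4,5) @ cyc 8  [W]
hop 2: (3,5) @ cyc 13  [W]
hop 3: (2,5) @ cyc 18  [W]
hop 4: (1,5) @ cyc 23  [W]
hop 5: (0,5) @ cyc 28  [W]
hop 6: (0,4) @ cyc 33  [S]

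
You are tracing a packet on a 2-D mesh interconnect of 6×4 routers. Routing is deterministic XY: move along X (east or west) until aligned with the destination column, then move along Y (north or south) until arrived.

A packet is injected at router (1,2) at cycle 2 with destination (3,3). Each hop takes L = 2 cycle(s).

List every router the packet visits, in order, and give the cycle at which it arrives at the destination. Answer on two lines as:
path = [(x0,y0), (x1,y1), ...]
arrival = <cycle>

[0] x=1 y=2 t=2
[1] x=2 y=2 t=4 →E
[2] x=3 y=2 t=6 →E
[3] x=3 y=3 t=8 →N

path = [(1,2), (2,2), (3,2), (3,3)]
arrival = 8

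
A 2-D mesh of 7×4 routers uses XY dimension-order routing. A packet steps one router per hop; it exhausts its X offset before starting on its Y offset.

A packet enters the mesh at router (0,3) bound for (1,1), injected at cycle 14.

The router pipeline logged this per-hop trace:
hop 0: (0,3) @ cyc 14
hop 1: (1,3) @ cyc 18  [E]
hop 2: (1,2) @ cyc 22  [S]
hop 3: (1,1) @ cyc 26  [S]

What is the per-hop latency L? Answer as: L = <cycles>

Between hops 0 and 1 the cycle counter advances 18 − 14 = 4.
One hop costs L cycles, so L = 4.

L = 4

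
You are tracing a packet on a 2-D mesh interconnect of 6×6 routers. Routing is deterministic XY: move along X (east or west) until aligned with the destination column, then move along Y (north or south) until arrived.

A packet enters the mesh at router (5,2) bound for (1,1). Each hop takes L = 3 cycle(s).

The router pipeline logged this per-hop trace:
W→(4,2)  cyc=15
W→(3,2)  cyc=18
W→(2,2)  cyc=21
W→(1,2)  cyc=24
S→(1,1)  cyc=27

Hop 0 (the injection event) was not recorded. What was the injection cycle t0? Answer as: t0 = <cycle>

cyc[1] = 15 and cyc[k] = t0 + k·L for every k.
Therefore t0 = 15 − L = 12.

t0 = 12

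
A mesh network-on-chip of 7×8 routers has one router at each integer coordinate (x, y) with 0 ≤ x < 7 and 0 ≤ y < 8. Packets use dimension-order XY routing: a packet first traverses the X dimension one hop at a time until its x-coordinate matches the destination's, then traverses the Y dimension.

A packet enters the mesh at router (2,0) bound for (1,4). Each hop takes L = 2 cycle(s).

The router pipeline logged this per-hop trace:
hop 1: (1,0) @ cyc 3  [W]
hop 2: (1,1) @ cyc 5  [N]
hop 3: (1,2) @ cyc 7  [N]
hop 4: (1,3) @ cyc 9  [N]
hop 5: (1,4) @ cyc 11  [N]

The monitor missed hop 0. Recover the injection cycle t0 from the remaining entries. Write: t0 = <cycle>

t0 = 1

Hop 1 reached at cycle 3; hop k is at t0 + k·L.
Subtract one hop: t0 = 3 − 2 = 1.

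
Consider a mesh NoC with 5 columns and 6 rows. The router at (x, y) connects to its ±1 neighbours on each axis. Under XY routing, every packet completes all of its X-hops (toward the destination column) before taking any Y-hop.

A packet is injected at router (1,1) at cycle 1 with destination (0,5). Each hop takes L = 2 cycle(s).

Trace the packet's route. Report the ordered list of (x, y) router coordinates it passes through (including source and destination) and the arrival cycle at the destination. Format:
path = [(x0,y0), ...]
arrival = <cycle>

src (1,1)  cyc=1
W→(0,1)  cyc=3
N→(0,2)  cyc=5
N→(0,3)  cyc=7
N→(0,4)  cyc=9
N→(0,5)  cyc=11

path = [(1,1), (0,1), (0,2), (0,3), (0,4), (0,5)]
arrival = 11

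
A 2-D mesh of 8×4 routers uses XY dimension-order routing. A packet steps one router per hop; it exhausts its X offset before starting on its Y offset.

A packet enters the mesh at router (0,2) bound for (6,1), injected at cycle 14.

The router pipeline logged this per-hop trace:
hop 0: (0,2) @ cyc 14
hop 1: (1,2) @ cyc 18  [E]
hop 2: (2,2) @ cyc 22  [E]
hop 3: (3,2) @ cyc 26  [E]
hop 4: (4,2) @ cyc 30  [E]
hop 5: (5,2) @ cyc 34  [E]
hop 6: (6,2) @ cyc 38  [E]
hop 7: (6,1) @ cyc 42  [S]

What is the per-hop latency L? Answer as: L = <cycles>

Δcyc across hop 0→1: 18 − 14 = 4.
One hop costs L cycles, so L = 4.

L = 4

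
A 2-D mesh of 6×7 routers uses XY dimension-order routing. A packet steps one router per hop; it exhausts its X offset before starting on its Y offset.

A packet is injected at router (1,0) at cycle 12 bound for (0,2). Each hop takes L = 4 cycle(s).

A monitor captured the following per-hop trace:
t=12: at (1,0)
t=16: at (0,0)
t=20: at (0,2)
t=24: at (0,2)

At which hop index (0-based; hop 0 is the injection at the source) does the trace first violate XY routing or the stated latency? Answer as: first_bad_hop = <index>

  1: Δx=-1 Δy=+0 Δt=4 [ok]
  2: Δx=+0 Δy=+2 Δt=4 [BAD: non-unit step]

first_bad_hop = 2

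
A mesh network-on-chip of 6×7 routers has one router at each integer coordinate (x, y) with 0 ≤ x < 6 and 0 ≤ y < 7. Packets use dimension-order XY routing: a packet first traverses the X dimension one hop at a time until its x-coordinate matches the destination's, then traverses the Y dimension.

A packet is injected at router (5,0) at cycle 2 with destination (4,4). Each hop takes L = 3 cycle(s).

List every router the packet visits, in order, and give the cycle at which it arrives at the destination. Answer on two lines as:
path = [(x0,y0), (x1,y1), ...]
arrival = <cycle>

path = [(5,0), (4,0), (4,1), (4,2), (4,3), (4,4)]
arrival = 17

[0] x=5 y=0 t=2
[1] x=4 y=0 t=5 →W
[2] x=4 y=1 t=8 →N
[3] x=4 y=2 t=11 →N
[4] x=4 y=3 t=14 →N
[5] x=4 y=4 t=17 →N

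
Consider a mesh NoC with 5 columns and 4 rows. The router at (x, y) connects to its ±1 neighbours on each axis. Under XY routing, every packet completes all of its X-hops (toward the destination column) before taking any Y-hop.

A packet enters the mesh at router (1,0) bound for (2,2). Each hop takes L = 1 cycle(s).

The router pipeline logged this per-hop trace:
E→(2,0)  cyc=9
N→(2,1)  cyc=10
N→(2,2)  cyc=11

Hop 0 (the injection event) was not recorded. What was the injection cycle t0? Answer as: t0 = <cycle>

t0 = 8

At hop 1 the cycle is 9; in general cyc_k = t0 + kL.
t0 = cyc[1] − L = 9 − 1 = 8.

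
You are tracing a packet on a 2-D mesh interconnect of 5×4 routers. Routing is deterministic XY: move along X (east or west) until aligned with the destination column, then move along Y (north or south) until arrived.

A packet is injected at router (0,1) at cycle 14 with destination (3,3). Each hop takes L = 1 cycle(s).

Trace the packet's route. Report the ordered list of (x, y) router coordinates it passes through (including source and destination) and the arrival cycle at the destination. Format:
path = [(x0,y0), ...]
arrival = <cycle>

path = [(0,1), (1,1), (2,1), (3,1), (3,2), (3,3)]
arrival = 19

t=14: at (0,1)
t=15: at (1,1) after E
t=16: at (2,1) after E
t=17: at (3,1) after E
t=18: at (3,2) after N
t=19: at (3,3) after N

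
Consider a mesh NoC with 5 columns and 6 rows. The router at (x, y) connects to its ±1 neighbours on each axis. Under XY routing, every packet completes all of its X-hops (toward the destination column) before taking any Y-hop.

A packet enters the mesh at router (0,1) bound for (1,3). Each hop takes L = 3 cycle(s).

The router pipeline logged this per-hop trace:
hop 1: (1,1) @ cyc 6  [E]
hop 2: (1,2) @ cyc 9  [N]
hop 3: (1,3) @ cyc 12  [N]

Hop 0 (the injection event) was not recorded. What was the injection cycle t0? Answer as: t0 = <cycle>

t0 = 3

At hop 1 the cycle is 6; in general cyc_k = t0 + kL.
Subtract one hop: t0 = 6 − 3 = 3.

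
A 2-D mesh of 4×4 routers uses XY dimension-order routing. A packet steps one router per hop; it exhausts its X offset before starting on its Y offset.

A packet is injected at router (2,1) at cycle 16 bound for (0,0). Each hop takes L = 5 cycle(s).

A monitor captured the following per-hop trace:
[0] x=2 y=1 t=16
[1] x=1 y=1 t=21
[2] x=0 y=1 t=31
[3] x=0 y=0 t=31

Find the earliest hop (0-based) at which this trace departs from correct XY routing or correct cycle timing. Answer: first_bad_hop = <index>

hop 1: step (-1,+0), +5 cyc — ok
hop 2: step (-1,+0), +10 cyc — BAD: Δcyc=10≠L

first_bad_hop = 2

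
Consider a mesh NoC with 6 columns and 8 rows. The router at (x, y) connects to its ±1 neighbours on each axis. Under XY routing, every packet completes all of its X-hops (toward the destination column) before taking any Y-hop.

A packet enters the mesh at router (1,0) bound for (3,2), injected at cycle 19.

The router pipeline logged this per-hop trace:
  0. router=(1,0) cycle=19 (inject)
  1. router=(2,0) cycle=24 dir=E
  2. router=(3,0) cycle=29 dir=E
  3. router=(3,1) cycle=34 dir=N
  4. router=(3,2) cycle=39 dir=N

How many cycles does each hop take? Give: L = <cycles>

Between hops 0 and 1 the cycle counter advances 24 − 19 = 5.
Per-hop latency L = Δcyc = 5.

L = 5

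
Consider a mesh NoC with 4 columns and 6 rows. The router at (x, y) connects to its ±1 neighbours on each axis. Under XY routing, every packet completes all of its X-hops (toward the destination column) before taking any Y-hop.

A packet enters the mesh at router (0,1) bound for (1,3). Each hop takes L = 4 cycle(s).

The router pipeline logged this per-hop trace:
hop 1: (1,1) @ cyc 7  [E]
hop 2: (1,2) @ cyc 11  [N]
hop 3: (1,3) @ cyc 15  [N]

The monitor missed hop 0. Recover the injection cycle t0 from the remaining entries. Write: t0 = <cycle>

The first recorded entry is hop 1 at cycle 7.
Subtract one hop: t0 = 7 − 4 = 3.

t0 = 3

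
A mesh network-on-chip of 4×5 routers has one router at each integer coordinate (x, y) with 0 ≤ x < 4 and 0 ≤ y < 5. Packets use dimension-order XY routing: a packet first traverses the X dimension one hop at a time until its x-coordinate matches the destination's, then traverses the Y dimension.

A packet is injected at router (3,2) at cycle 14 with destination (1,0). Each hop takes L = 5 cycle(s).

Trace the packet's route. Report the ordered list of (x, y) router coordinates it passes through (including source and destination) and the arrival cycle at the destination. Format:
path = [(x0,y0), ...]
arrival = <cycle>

[0] x=3 y=2 t=14
[1] x=2 y=2 t=19 →W
[2] x=1 y=2 t=24 →W
[3] x=1 y=1 t=29 →S
[4] x=1 y=0 t=34 →S

path = [(3,2), (2,2), (1,2), (1,1), (1,0)]
arrival = 34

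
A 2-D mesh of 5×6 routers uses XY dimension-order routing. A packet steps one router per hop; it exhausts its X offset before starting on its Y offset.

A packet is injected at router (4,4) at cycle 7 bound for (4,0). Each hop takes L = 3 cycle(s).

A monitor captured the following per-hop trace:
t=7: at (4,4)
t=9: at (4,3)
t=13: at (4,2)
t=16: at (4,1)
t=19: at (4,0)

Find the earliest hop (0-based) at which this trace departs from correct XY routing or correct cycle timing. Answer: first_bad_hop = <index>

check 1→ d=(0,-1) cyc+2: BAD: Δcyc=2≠L

first_bad_hop = 1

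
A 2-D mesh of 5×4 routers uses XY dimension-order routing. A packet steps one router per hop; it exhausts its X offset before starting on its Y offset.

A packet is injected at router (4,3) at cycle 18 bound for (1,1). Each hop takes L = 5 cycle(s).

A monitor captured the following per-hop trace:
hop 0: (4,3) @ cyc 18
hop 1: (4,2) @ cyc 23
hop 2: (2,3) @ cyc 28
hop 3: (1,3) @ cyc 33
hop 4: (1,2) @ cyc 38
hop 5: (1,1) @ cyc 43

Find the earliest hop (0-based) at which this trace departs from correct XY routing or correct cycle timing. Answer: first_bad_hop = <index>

hop 1: step (+0,-1), +5 cyc — BAD: Y-move but x=4≠1

first_bad_hop = 1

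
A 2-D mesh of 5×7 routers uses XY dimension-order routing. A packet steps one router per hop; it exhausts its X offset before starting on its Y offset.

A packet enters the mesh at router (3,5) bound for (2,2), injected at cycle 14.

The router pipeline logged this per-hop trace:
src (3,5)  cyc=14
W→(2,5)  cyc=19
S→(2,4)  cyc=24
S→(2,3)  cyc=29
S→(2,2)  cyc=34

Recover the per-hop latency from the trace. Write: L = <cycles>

cyc[1] − cyc[0] = 19 − 14 = 5.
Per-hop latency L = Δcyc = 5.

L = 5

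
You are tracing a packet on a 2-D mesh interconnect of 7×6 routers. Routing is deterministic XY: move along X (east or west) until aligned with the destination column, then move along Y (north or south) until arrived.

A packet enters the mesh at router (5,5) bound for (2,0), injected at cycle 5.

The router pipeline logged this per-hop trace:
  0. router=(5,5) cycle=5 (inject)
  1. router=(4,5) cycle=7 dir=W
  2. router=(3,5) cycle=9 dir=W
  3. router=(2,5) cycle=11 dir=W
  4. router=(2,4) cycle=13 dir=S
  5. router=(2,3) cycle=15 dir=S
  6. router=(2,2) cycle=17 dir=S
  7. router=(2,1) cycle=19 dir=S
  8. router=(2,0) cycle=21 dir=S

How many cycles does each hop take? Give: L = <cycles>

From hop 0 (5) to hop 1 (7): +2 cycles.
Per-hop latency L = Δcyc = 2.

L = 2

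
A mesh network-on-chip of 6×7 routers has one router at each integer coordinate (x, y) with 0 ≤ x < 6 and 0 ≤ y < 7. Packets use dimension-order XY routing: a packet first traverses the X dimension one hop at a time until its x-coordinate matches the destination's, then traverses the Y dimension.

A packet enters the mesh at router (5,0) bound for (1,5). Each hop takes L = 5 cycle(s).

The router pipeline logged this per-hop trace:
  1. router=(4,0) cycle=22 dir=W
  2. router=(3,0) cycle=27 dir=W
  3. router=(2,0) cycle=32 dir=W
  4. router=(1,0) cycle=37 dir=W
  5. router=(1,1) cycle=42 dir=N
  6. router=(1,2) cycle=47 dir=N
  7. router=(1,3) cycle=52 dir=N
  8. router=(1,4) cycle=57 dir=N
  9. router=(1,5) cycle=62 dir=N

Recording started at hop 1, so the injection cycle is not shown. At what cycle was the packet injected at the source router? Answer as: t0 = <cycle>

t0 = 17

cyc[1] = 22 and cyc[k] = t0 + k·L for every k.
t0 = cyc[1] − L = 22 − 5 = 17.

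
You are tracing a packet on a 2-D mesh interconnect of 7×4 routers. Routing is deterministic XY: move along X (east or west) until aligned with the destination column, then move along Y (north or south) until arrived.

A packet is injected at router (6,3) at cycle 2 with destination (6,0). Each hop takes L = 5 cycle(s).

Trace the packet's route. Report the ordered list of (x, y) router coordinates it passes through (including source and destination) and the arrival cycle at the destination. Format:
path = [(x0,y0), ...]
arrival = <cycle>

path = [(6,3), (6,2), (6,1), (6,0)]
arrival = 17

[0] x=6 y=3 t=2
[1] x=6 y=2 t=7 →S
[2] x=6 y=1 t=12 →S
[3] x=6 y=0 t=17 →S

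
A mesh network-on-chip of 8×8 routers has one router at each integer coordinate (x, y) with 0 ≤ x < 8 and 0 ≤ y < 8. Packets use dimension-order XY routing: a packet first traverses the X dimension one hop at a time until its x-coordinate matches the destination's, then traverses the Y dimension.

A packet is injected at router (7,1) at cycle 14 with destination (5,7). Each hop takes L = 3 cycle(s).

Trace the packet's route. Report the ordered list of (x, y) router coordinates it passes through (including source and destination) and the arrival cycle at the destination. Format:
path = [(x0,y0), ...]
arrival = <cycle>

src (7,1)  cyc=14
W→(6,1)  cyc=17
W→(5,1)  cyc=20
N→(5,2)  cyc=23
N→(5,3)  cyc=26
N→(5,4)  cyc=29
N→(5,5)  cyc=32
N→(5,6)  cyc=35
N→(5,7)  cyc=38

path = [(7,1), (6,1), (5,1), (5,2), (5,3), (5,4), (5,5), (5,6), (5,7)]
arrival = 38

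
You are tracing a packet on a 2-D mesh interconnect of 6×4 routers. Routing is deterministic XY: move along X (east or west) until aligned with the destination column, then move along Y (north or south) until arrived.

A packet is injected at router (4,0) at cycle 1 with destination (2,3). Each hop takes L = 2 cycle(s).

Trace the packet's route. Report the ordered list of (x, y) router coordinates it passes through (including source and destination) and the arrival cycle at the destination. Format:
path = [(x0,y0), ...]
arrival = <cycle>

path = [(4,0), (3,0), (2,0), (2,1), (2,2), (2,3)]
arrival = 11

t=1: at (4,0)
t=3: at (3,0) after W
t=5: at (2,0) after W
t=7: at (2,1) after N
t=9: at (2,2) after N
t=11: at (2,3) after N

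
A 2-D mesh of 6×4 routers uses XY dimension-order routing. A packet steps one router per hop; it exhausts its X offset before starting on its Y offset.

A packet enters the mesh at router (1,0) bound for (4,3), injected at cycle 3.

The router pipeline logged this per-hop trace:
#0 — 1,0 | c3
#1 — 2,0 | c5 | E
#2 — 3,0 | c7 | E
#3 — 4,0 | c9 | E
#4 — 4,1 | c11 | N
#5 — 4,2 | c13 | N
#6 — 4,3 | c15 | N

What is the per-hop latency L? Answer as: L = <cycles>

From hop 0 (3) to hop 1 (5): +2 cycles.
Per-hop latency L = Δcyc = 2.

L = 2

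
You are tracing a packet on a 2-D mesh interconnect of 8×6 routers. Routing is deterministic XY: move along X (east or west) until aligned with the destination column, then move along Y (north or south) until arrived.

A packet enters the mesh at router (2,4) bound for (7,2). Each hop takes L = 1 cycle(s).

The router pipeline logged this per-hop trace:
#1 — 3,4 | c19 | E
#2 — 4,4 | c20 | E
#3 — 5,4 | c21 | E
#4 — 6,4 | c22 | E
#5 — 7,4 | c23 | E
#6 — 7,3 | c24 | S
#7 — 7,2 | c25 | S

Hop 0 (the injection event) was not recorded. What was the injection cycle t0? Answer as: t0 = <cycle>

Hop 1 reached at cycle 19; hop k is at t0 + k·L.
Subtract one hop: t0 = 19 − 1 = 18.

t0 = 18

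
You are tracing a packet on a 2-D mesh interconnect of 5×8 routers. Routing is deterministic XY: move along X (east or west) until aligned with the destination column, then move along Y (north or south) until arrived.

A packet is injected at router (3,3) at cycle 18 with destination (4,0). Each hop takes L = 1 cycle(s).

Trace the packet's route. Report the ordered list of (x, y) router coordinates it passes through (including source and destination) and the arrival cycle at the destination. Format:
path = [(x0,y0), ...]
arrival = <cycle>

path = [(3,3), (4,3), (4,2), (4,1), (4,0)]
arrival = 22

[0] x=3 y=3 t=18
[1] x=4 y=3 t=19 →E
[2] x=4 y=2 t=20 →S
[3] x=4 y=1 t=21 →S
[4] x=4 y=0 t=22 →S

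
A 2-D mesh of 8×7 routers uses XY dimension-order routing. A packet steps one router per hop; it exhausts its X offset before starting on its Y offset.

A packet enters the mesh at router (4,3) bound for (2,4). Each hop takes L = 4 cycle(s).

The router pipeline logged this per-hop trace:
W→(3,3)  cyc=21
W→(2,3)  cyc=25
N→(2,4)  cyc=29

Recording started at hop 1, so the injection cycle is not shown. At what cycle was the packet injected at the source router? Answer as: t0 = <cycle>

Hop 1 reached at cycle 21; hop k is at t0 + k·L.
Therefore t0 = 21 − L = 17.

t0 = 17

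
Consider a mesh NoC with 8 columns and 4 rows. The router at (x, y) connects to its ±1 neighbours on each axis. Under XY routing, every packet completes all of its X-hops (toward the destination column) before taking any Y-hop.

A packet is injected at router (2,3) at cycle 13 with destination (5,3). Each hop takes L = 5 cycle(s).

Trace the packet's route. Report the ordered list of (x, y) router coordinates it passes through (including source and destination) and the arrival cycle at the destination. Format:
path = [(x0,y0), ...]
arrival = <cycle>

src (2,3)  cyc=13
E→(3,3)  cyc=18
E→(4,3)  cyc=23
E→(5,3)  cyc=28

path = [(2,3), (3,3), (4,3), (5,3)]
arrival = 28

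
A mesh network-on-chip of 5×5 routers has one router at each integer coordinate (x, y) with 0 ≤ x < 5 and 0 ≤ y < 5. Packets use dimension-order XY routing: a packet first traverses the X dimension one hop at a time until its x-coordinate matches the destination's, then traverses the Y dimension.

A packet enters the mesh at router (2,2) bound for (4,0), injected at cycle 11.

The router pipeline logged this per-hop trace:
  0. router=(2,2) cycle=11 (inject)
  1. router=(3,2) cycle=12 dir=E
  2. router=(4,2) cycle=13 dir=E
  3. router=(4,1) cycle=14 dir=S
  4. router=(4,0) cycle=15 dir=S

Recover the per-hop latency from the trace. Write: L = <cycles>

Δcyc across hop 0→1: 12 − 11 = 1.
One hop costs L cycles, so L = 1.

L = 1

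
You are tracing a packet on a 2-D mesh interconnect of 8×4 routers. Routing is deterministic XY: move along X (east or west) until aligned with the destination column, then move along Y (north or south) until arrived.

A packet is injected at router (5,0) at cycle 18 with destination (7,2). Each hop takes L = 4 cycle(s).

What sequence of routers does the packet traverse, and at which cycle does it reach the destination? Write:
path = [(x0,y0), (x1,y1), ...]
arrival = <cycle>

path = [(5,0), (6,0), (7,0), (7,1), (7,2)]
arrival = 34

hop 0: (5,0) @ cyc 18
hop 1: (6,0) @ cyc 22  [E]
hop 2: (7,0) @ cyc 26  [E]
hop 3: (7,1) @ cyc 30  [N]
hop 4: (7,2) @ cyc 34  [N]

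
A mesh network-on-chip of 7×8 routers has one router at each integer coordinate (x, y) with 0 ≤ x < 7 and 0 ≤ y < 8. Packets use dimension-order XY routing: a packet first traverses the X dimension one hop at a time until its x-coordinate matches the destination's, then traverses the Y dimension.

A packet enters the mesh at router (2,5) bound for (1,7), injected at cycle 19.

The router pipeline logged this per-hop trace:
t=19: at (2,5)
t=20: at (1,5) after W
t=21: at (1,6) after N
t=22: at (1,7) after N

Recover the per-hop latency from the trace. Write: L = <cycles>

Δcyc across hop 0→1: 20 − 19 = 1.
Per-hop latency L = Δcyc = 1.

L = 1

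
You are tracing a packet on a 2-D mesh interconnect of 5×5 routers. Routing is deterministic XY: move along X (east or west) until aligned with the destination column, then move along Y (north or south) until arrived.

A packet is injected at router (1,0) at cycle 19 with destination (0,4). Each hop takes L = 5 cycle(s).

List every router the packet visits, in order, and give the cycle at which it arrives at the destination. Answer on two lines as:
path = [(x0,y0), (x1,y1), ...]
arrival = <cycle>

path = [(1,0), (0,0), (0,1), (0,2), (0,3), (0,4)]
arrival = 44

t=19: at (1,0)
t=24: at (0,0) after W
t=29: at (0,1) after N
t=34: at (0,2) after N
t=39: at (0,3) after N
t=44: at (0,4) after N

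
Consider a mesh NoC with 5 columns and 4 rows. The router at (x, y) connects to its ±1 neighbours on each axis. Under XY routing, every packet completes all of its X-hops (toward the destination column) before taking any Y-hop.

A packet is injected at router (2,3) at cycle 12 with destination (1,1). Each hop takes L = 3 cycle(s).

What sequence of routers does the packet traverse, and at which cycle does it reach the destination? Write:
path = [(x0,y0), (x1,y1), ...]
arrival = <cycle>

hop 0: (2,3) @ cyc 12
hop 1: (1,3) @ cyc 15  [W]
hop 2: (1,2) @ cyc 18  [S]
hop 3: (1,1) @ cyc 21  [S]

path = [(2,3), (1,3), (1,2), (1,1)]
arrival = 21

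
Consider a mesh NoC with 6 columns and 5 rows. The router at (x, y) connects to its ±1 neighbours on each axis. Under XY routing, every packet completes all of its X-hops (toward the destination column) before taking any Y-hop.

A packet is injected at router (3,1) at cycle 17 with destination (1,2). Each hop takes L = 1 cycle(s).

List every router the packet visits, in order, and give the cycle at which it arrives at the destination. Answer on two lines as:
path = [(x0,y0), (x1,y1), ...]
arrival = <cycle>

path = [(3,1), (2,1), (1,1), (1,2)]
arrival = 20

hop 0: (3,1) @ cyc 17
hop 1: (2,1) @ cyc 18  [W]
hop 2: (1,1) @ cyc 19  [W]
hop 3: (1,2) @ cyc 20  [N]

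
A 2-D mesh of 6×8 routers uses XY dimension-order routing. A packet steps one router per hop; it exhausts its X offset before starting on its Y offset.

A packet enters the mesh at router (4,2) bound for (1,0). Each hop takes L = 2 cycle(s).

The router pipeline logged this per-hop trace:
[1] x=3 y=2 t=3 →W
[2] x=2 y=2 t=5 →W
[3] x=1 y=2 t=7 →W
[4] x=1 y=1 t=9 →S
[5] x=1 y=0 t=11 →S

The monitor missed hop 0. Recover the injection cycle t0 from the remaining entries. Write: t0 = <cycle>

The first recorded entry is hop 1 at cycle 3.
So t0 = 3 − 1·2 = 1.

t0 = 1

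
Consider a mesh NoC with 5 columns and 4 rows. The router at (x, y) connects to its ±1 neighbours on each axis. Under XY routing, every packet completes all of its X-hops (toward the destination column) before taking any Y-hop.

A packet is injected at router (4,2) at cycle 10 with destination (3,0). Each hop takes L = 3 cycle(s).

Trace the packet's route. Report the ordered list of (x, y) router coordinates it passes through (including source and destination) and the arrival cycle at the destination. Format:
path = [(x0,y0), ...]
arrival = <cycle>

path = [(4,2), (3,2), (3,1), (3,0)]
arrival = 19

[0] x=4 y=2 t=10
[1] x=3 y=2 t=13 →W
[2] x=3 y=1 t=16 →S
[3] x=3 y=0 t=19 →S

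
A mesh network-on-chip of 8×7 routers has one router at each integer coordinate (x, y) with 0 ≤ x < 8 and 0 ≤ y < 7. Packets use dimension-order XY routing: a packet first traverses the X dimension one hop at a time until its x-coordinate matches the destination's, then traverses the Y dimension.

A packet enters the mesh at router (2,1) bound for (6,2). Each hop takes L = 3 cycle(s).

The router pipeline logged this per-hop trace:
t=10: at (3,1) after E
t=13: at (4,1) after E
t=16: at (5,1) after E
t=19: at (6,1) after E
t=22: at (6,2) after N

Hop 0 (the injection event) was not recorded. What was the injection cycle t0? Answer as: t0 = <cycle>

t0 = 7

The first recorded entry is hop 1 at cycle 10.
So t0 = 10 − 1·3 = 7.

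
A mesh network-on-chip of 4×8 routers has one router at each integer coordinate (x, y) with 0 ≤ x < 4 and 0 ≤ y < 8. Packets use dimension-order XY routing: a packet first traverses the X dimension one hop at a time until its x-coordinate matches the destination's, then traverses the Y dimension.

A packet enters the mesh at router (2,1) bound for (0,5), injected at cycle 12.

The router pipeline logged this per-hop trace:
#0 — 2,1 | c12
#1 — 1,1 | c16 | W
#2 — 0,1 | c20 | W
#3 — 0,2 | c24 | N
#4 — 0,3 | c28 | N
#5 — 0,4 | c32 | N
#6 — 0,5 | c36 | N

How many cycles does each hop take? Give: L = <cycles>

L = 4

cyc[1] − cyc[0] = 16 − 12 = 4.
Each hop adds L, hence L = 4.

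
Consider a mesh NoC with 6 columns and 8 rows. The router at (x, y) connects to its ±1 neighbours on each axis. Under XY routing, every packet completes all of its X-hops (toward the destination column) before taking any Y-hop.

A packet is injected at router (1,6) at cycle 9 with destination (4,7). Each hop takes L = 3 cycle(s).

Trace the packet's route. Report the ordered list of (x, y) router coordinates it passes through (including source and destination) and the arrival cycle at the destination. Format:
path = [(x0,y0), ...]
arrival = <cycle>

[0] x=1 y=6 t=9
[1] x=2 y=6 t=12 →E
[2] x=3 y=6 t=15 →E
[3] x=4 y=6 t=18 →E
[4] x=4 y=7 t=21 →N

path = [(1,6), (2,6), (3,6), (4,6), (4,7)]
arrival = 21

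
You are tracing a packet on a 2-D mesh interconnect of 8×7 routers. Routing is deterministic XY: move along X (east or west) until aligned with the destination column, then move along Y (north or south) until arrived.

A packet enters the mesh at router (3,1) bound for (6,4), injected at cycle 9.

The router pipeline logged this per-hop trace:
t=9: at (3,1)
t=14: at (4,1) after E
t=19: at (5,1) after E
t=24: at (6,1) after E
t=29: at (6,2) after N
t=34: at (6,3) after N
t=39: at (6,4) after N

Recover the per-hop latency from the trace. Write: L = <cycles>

cyc[1] − cyc[0] = 14 − 9 = 5.
Each hop adds L, hence L = 5.

L = 5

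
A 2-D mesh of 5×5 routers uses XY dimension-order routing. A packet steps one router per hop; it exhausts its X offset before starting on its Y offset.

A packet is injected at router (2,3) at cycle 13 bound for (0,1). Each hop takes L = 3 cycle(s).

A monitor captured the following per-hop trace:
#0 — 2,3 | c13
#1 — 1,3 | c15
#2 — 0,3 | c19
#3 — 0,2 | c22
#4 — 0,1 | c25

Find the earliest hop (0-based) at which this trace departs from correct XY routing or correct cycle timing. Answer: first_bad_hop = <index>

check 1→ d=(-1,0) cyc+2: BAD: Δcyc=2≠L

first_bad_hop = 1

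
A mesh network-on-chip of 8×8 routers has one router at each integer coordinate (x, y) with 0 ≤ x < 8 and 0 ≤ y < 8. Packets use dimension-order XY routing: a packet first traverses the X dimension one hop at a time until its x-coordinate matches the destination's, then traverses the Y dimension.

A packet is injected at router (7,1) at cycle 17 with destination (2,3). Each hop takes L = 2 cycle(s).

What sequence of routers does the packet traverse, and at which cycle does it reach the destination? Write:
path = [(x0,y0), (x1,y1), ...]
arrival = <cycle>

path = [(7,1), (6,1), (5,1), (4,1), (3,1), (2,1), (2,2), (2,3)]
arrival = 31

t=17: at (7,1)
t=19: at (6,1) after W
t=21: at (5,1) after W
t=23: at (4,1) after W
t=25: at (3,1) after W
t=27: at (2,1) after W
t=29: at (2,2) after N
t=31: at (2,3) after N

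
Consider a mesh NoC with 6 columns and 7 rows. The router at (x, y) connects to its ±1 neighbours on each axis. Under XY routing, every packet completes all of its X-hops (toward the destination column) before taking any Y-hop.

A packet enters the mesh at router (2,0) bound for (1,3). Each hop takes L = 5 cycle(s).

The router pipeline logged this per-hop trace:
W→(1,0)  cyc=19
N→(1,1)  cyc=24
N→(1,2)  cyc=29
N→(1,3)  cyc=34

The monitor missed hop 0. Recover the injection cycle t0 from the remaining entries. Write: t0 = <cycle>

t0 = 14

At hop 1 the cycle is 19; in general cyc_k = t0 + kL.
Subtract one hop: t0 = 19 − 5 = 14.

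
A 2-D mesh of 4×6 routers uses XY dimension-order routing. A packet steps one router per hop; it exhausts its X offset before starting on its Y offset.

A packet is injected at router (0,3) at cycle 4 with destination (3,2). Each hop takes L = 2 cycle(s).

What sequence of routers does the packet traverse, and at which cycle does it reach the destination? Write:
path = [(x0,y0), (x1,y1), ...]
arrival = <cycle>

path = [(0,3), (1,3), (2,3), (3,3), (3,2)]
arrival = 12

#0 — 0,3 | c4
#1 — 1,3 | c6 | E
#2 — 2,3 | c8 | E
#3 — 3,3 | c10 | E
#4 — 3,2 | c12 | S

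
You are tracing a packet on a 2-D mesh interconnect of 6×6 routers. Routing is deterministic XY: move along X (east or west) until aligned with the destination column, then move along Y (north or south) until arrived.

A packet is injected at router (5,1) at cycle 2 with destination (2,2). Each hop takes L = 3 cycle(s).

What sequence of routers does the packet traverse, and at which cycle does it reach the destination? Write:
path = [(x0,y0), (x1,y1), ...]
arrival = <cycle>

path = [(5,1), (4,1), (3,1), (2,1), (2,2)]
arrival = 14

[0] x=5 y=1 t=2
[1] x=4 y=1 t=5 →W
[2] x=3 y=1 t=8 →W
[3] x=2 y=1 t=11 →W
[4] x=2 y=2 t=14 →N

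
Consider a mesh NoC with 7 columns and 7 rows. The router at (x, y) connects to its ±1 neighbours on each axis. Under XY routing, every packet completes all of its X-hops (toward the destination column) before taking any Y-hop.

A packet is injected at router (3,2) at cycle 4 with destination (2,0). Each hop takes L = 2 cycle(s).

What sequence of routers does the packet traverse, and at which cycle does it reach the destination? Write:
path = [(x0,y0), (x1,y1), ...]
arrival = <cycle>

src (3,2)  cyc=4
W→(2,2)  cyc=6
S→(2,1)  cyc=8
S→(2,0)  cyc=10

path = [(3,2), (2,2), (2,1), (2,0)]
arrival = 10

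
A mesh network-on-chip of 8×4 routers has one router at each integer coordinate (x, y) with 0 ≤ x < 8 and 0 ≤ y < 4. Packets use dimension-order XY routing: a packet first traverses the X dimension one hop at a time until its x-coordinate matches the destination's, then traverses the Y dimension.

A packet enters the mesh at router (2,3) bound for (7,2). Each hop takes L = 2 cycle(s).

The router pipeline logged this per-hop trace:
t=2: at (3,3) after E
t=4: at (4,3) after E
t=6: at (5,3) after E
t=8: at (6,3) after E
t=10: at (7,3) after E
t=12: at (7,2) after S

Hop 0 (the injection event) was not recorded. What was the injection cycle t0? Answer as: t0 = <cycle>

t0 = 0

At hop 1 the cycle is 2; in general cyc_k = t0 + kL.
t0 = cyc[1] − L = 2 − 2 = 0.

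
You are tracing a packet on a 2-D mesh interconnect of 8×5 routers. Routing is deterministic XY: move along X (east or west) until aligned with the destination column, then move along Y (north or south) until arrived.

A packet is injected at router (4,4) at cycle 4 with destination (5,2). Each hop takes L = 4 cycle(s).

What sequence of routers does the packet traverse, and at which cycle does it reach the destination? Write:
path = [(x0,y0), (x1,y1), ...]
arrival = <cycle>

t=4: at (4,4)
t=8: at (5,4) after E
t=12: at (5,3) after S
t=16: at (5,2) after S

path = [(4,4), (5,4), (5,3), (5,2)]
arrival = 16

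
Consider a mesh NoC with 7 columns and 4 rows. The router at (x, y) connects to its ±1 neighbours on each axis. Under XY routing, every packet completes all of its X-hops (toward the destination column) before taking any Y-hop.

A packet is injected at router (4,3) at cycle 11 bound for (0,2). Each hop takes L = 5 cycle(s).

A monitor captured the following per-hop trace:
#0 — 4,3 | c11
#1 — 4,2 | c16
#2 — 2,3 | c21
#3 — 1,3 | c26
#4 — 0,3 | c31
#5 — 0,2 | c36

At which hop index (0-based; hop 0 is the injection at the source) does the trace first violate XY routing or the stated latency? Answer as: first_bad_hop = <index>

first_bad_hop = 1

check 1→ d=(0,-1) cyc+5: BAD: Y-move but x=4≠0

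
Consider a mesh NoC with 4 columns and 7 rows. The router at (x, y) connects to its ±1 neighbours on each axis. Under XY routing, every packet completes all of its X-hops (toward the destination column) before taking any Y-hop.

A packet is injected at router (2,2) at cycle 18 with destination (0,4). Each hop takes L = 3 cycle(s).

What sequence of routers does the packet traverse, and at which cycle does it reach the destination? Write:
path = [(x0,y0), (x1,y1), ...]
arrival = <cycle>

  0. router=(2,2) cycle=18 (inject)
  1. router=(1,2) cycle=21 dir=W
  2. router=(0,2) cycle=24 dir=W
  3. router=(0,3) cycle=27 dir=N
  4. router=(0,4) cycle=30 dir=N

path = [(2,2), (1,2), (0,2), (0,3), (0,4)]
arrival = 30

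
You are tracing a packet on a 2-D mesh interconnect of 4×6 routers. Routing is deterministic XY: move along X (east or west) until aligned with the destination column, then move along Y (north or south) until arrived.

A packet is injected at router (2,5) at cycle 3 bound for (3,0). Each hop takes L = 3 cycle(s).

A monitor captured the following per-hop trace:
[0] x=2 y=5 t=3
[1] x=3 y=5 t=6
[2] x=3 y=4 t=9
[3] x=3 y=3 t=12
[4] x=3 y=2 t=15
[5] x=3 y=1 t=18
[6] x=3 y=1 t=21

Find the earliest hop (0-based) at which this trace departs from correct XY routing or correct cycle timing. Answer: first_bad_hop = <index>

first_bad_hop = 6

  1: Δx=+1 Δy=+0 Δt=3 [ok]
  2: Δx=+0 Δy=-1 Δt=3 [ok]
  3: Δx=+0 Δy=-1 Δt=3 [ok]
  4: Δx=+0 Δy=-1 Δt=3 [ok]
  5: Δx=+0 Δy=-1 Δt=3 [ok]
  6: Δx=+0 Δy=+0 Δt=3 [BAD: non-unit step]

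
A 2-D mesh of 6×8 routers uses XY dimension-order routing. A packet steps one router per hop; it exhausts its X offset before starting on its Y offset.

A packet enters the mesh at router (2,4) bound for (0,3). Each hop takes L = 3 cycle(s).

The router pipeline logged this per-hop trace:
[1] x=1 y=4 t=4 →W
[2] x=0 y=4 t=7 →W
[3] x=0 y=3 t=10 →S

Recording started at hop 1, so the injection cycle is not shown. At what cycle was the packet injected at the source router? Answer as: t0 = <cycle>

Hop 1 reached at cycle 4; hop k is at t0 + k·L.
Therefore t0 = 4 − L = 1.

t0 = 1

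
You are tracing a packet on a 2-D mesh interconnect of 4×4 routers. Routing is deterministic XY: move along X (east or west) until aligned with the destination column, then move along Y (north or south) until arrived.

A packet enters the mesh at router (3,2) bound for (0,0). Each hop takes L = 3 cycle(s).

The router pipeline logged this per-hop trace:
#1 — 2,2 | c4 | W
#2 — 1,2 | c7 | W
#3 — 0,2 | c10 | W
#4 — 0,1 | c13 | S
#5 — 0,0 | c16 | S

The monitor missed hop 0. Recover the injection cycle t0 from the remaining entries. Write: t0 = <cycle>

Hop 1 reached at cycle 4; hop k is at t0 + k·L.
t0 = cyc[1] − L = 4 − 3 = 1.

t0 = 1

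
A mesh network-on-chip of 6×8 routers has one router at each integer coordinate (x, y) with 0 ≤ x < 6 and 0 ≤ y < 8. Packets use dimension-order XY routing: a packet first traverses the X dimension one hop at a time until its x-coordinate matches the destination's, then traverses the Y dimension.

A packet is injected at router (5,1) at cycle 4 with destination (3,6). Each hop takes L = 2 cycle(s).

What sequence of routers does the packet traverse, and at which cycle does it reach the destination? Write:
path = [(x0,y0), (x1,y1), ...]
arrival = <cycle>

#0 — 5,1 | c4
#1 — 4,1 | c6 | W
#2 — 3,1 | c8 | W
#3 — 3,2 | c10 | N
#4 — 3,3 | c12 | N
#5 — 3,4 | c14 | N
#6 — 3,5 | c16 | N
#7 — 3,6 | c18 | N

path = [(5,1), (4,1), (3,1), (3,2), (3,3), (3,4), (3,5), (3,6)]
arrival = 18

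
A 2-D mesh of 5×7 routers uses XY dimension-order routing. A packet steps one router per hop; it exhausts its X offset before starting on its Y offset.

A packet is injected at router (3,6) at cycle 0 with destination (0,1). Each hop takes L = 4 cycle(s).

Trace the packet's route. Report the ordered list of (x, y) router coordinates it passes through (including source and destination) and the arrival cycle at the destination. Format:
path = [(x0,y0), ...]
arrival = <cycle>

hop 0: (3,6) @ cyc 0
hop 1: (2,6) @ cyc 4  [W]
hop 2: (1,6) @ cyc 8  [W]
hop 3: (0,6) @ cyc 12  [W]
hop 4: (0,5) @ cyc 16  [S]
hop 5: (0,4) @ cyc 20  [S]
hop 6: (0,3) @ cyc 24  [S]
hop 7: (0,2) @ cyc 28  [S]
hop 8: (0,1) @ cyc 32  [S]

path = [(3,6), (2,6), (1,6), (0,6), (0,5), (0,4), (0,3), (0,2), (0,1)]
arrival = 32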